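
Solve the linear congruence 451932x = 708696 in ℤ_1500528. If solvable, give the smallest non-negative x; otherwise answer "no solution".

48962

First find gcd(451932, 1500528):
1500528 = 3×451932 + 144732
451932 = 3×144732 + 17736
144732 = 8×17736 + 2844
17736 = 6×2844 + 672
2844 = 4×672 + 156
672 = 4×156 + 48
156 = 3×48 + 12
48 = 4×12 + 0
gcd = 12 and 12 | 708696, so solutions exist. Divide through by 12: 37661x ≡ 59058 (mod 125044).
Now find 37661⁻¹ mod 125044:
125044 = 3×37661 + 12061
37661 = 3×12061 + 1478
12061 = 8×1478 + 237
1478 = 6×237 + 56
237 = 4×56 + 13
56 = 4×13 + 4
13 = 3×4 + 1
4 = 4×1 + 0
Back-substitute:
1 = 13 − 3·4
1 = −3·56 + 13·13
1 = 13·237 − 55·56
1 = −55·1478 + 343·237
1 = 343·12061 − 2799·1478
1 = −2799·37661 + 8740·12061
1 = 8740·125044 − 29019·37661
So 37661·(-29019) ≡ 1 (mod 125044), i.e. 37661⁻¹ ≡ 96025.
Then x ≡ 96025·59058 ≡ 48962 (mod 125044); the smallest non-negative solution is x = 48962.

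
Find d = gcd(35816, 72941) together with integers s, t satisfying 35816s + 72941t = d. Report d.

Repeated division:
72941 = 2×35816 + 1309
35816 = 27×1309 + 473
1309 = 2×473 + 363
473 = 1×363 + 110
363 = 3×110 + 33
110 = 3×33 + 11
33 = 3×11 + 0
gcd(35816, 72941) = 11.
Back-substituting:
11 = 110 − 3·33
11 = −3·363 + 10·110
11 = 10·473 − 13·363
11 = −13·1309 + 36·473
11 = 36·35816 − 985·1309
11 = −985·72941 + 2006·35816
So 11 = (-985)·72941 + (2006)·35816.

11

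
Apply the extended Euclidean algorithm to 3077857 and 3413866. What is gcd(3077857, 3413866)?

1

Repeated division:
3413866 = 1·3077857 + 336009
3077857 = 9·336009 + 53776
336009 = 6·53776 + 13353
53776 = 4·13353 + 364
13353 = 36·364 + 249
364 = 1·249 + 115
249 = 2·115 + 19
115 = 6·19 + 1
19 = 19·1 + 0
gcd(3077857, 3413866) = 1.
Back-substituting:
1 = 115 − 6·19
1 = −6·249 + 13·115
1 = 13·364 − 19·249
1 = −19·13353 + 697·364
1 = 697·53776 − 2807·13353
1 = −2807·336009 + 17539·53776
1 = 17539·3077857 − 160658·336009
1 = −160658·3413866 + 178197·3077857
So 1 = (-160658)·3413866 + (178197)·3077857.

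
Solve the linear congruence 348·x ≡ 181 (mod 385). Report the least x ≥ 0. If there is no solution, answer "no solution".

First find gcd(348, 385):
385 = 1·348 + 37
348 = 9·37 + 15
37 = 2·15 + 7
15 = 2·7 + 1
7 = 7·1 + 0
gcd = 1, so a unique solution mod 385 exists.
Back-substitute for the Bézout coefficients:
1 = 15 − 2·7
1 = −2·37 + 5·15
1 = 5·348 − 47·37
1 = −47·385 + 52·348
So 348·(52) ≡ 1 (mod 385), giving 348⁻¹ ≡ 52.
x ≡ 348⁻¹·181 ≡ 52·181 ≡ 172 (mod 385).

172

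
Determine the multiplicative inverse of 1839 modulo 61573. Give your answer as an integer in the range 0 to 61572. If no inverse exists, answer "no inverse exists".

53303

gcd(61573, 1839) by repeated division:
61573 = 33×1839 + 886
1839 = 2×886 + 67
886 = 13×67 + 15
67 = 4×15 + 7
15 = 2×7 + 1
7 = 7×1 + 0
The gcd is 1. Working backward:
1 = 15 − 2·7
1 = −2·67 + 9·15
1 = 9·886 − 119·67
1 = −119·1839 + 247·886
1 = 247·61573 − 8270·1839
So 1839·(-8270) ≡ 1 (mod 61573), and -8270 ≡ 53303 (mod 61573).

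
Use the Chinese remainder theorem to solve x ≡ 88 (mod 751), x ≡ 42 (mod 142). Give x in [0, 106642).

Write x = 88 + 751·k. Then 751·k ≡ 42 − 88 ≡ 96 (mod 142).
Need 751⁻¹ mod 142. Extended Euclid on (142, 41):
142 = 3×41 + 19
41 = 2×19 + 3
19 = 6×3 + 1
3 = 3×1 + 0
Back-substitute:
1 = 19 − 6·3
1 = −6·41 + 13·19
1 = 13·142 − 45·41
751⁻¹ ≡ 97 (mod 142), so k ≡ 97·96 ≡ 82 (mod 142).
x = 88 + 751·82 = 61670.

61670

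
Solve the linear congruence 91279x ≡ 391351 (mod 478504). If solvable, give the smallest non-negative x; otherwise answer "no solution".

First find gcd(91279, 478504):
478504 = 5×91279 + 22109
91279 = 4×22109 + 2843
22109 = 7×2843 + 2208
2843 = 1×2208 + 635
2208 = 3×635 + 303
635 = 2×303 + 29
303 = 10×29 + 13
29 = 2×13 + 3
13 = 4×3 + 1
3 = 3×1 + 0
gcd = 1, so a unique solution mod 478504 exists.
Back-substitute for the Bézout coefficients:
1 = 13 − 4·3
1 = −4·29 + 9·13
1 = 9·303 − 94·29
1 = −94·635 + 197·303
1 = 197·2208 − 685·635
1 = −685·2843 + 882·2208
1 = 882·22109 − 6859·2843
1 = −6859·91279 + 28318·22109
1 = 28318·478504 − 148449·91279
So 91279·(-148449) ≡ 1 (mod 478504), giving 91279⁻¹ ≡ 330055.
x ≡ 91279⁻¹·391351 ≡ 330055·391351 ≡ 463049 (mod 478504).

463049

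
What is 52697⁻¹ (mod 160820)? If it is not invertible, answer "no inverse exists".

5893

Run Euclid on (160820, 52697):
160820 = 3·52697 + 2729
52697 = 19·2729 + 846
2729 = 3·846 + 191
846 = 4·191 + 82
191 = 2·82 + 27
82 = 3·27 + 1
27 = 27·1 + 0
gcd = 1, so the inverse exists. Back-substitute:
1 = 82 − 3·27
1 = −3·191 + 7·82
1 = 7·846 − 31·191
1 = −31·2729 + 100·846
1 = 100·52697 − 1931·2729
1 = −1931·160820 + 5893·52697
So 52697·5893 ≡ 1 (mod 160820).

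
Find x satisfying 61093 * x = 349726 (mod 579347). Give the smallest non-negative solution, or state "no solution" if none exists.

294416

First find gcd(61093, 579347):
579347 = 9·61093 + 29510
61093 = 2·29510 + 2073
29510 = 14·2073 + 488
2073 = 4·488 + 121
488 = 4·121 + 4
121 = 30·4 + 1
4 = 4·1 + 0
gcd = 1, so a unique solution mod 579347 exists.
Back-substitute for the Bézout coefficients:
1 = 121 − 30·4
1 = −30·488 + 121·121
1 = 121·2073 − 514·488
1 = −514·29510 + 7317·2073
1 = 7317·61093 − 15148·29510
1 = −15148·579347 + 143649·61093
So 61093·(143649) ≡ 1 (mod 579347), giving 61093⁻¹ ≡ 143649.
x ≡ 61093⁻¹·349726 ≡ 143649·349726 ≡ 294416 (mod 579347).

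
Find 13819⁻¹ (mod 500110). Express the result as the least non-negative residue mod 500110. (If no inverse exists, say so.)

no inverse exists

Euclidean algorithm on 500110, 13819:
500110 = 36×13819 + 2626
13819 = 5×2626 + 689
2626 = 3×689 + 559
689 = 1×559 + 130
559 = 4×130 + 39
130 = 3×39 + 13
39 = 3×13 + 0
Since gcd = 13 > 1, 13819 is not a unit mod 500110.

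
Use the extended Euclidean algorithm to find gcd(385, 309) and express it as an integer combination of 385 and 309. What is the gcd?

Euclidean algorithm:
385 = 1*309 + 76
309 = 4*76 + 5
76 = 15*5 + 1
5 = 5*1 + 0
gcd(385, 309) = 1.
Working backward:
1 = 76 − 15·5
1 = −15·309 + 61·76
1 = 61·385 − 76·309
So 1 = (61)·385 + (-76)·309.

1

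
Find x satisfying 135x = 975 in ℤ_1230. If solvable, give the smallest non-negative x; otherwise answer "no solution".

First find gcd(135, 1230):
1230 = 9·135 + 15
135 = 9·15 + 0
gcd = 15 and 15 | 975, so solutions exist. Divide through by 15: 9x ≡ 65 (mod 82).
Now find 9⁻¹ mod 82:
82 = 9*9 + 1
9 = 9*1 + 0
Back-substitute:
1 = 82 − 9·9
So 9·(-9) ≡ 1 (mod 82), i.e. 9⁻¹ ≡ 73.
Then x ≡ 73·65 ≡ 71 (mod 82); the smallest non-negative solution is x = 71.

71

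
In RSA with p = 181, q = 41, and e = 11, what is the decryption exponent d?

5891

φ(n) = (p−1)(q−1) = 180·40 = 7200.
Need d with 11·d ≡ 1 (mod 7200). Apply the extended Euclidean algorithm:
7200 = 654×11 + 6
11 = 1×6 + 5
6 = 1×5 + 1
5 = 5×1 + 0
Back-substitute:
1 = 6 − 5
1 = −11 + 2·6
1 = 2·7200 − 1309·11
So 11·(-1309) ≡ 1 (mod 7200), hence d ≡ -1309 ≡ 5891 (mod 7200).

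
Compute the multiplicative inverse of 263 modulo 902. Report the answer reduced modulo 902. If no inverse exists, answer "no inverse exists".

439

Run Euclid on (902, 263):
902 = 3*263 + 113
263 = 2*113 + 37
113 = 3*37 + 2
37 = 18*2 + 1
2 = 2*1 + 0
gcd = 1, so the inverse exists. Back-substitute:
1 = 37 − 18·2
1 = −18·113 + 55·37
1 = 55·263 − 128·113
1 = −128·902 + 439·263
So 263·439 ≡ 1 (mod 902).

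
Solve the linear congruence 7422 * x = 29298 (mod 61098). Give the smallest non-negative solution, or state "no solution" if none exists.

First find gcd(7422, 61098):
61098 = 8·7422 + 1722
7422 = 4·1722 + 534
1722 = 3·534 + 120
534 = 4·120 + 54
120 = 2·54 + 12
54 = 4·12 + 6
12 = 2·6 + 0
gcd = 6 and 6 | 29298, so solutions exist. Divide through by 6: 1237x ≡ 4883 (mod 10183).
Now find 1237⁻¹ mod 10183:
10183 = 8*1237 + 287
1237 = 4*287 + 89
287 = 3*89 + 20
89 = 4*20 + 9
20 = 2*9 + 2
9 = 4*2 + 1
2 = 2*1 + 0
Back-substitute:
1 = 9 − 4·2
1 = −4·20 + 9·9
1 = 9·89 − 40·20
1 = −40·287 + 129·89
1 = 129·1237 − 556·287
1 = −556·10183 + 4577·1237
So 1237⁻¹ ≡ 4577 (mod 10183).
Then x ≡ 4577·4883 ≡ 7989 (mod 10183); the smallest non-negative solution is x = 7989.

7989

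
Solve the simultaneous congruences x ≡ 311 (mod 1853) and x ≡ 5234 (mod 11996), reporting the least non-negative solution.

Write x = 311 + 1853·k. Then 1853·k ≡ 5234 − 311 ≡ 4923 (mod 11996).
Need 1853⁻¹ mod 11996. Extended Euclid on (11996, 1853):
11996 = 6×1853 + 878
1853 = 2×878 + 97
878 = 9×97 + 5
97 = 19×5 + 2
5 = 2×2 + 1
2 = 2×1 + 0
Back-substitute:
1 = 5 − 2·2
1 = −2·97 + 39·5
1 = 39·878 − 353·97
1 = −353·1853 + 745·878
1 = 745·11996 − 4823·1853
1853⁻¹ ≡ 7173 (mod 11996), so k ≡ 7173·4923 ≡ 8451 (mod 11996).
x = 311 + 1853·8451 = 15660014.

15660014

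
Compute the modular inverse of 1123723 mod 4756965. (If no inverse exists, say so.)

Extended Euclidean algorithm:
4756965 = 4*1123723 + 262073
1123723 = 4*262073 + 75431
262073 = 3*75431 + 35780
75431 = 2*35780 + 3871
35780 = 9*3871 + 941
3871 = 4*941 + 107
941 = 8*107 + 85
107 = 1*85 + 22
85 = 3*22 + 19
22 = 1*19 + 3
19 = 6*3 + 1
3 = 3*1 + 0
Since gcd(1123723, 4756965) = 1, back-substitute to write 1 as a combination:
1 = 19 − 6·3
1 = −6·22 + 7·19
1 = 7·85 − 27·22
1 = −27·107 + 34·85
1 = 34·941 − 299·107
1 = −299·3871 + 1230·941
1 = 1230·35780 − 11369·3871
1 = −11369·75431 + 23968·35780
1 = 23968·262073 − 83273·75431
1 = −83273·1123723 + 357060·262073
1 = 357060·4756965 − 1511513·1123723
So 1123723·(-1511513) ≡ 1 (mod 4756965), and -1511513 ≡ 3245452 (mod 4756965).

3245452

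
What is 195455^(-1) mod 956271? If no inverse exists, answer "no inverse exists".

Extended Euclidean algorithm:
956271 = 4·195455 + 174451
195455 = 1·174451 + 21004
174451 = 8·21004 + 6419
21004 = 3·6419 + 1747
6419 = 3·1747 + 1178
1747 = 1·1178 + 569
1178 = 2·569 + 40
569 = 14·40 + 9
40 = 4·9 + 4
9 = 2·4 + 1
4 = 4·1 + 0
The gcd is 1. Working backward:
1 = 9 − 2·4
1 = −2·40 + 9·9
1 = 9·569 − 128·40
1 = −128·1178 + 265·569
1 = 265·1747 − 393·1178
1 = −393·6419 + 1444·1747
1 = 1444·21004 − 4725·6419
1 = −4725·174451 + 39244·21004
1 = 39244·195455 − 43969·174451
1 = −43969·956271 + 215120·195455
So 195455·215120 ≡ 1 (mod 956271).

215120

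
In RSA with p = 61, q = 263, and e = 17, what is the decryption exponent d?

φ(n) = (p−1)(q−1) = 60·262 = 15720.
Need d with 17·d ≡ 1 (mod 15720). Apply the extended Euclidean algorithm:
15720 = 924*17 + 12
17 = 1*12 + 5
12 = 2*5 + 2
5 = 2*2 + 1
2 = 2*1 + 0
Back-substitute:
1 = 5 − 2·2
1 = −2·12 + 5·5
1 = 5·17 − 7·12
1 = −7·15720 + 6473·17
So 17·6473 ≡ 1 (mod 15720), hence d = 6473.

6473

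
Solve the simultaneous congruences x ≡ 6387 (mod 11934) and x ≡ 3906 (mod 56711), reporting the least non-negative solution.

Write x = 6387 + 11934·k. Then 11934·k ≡ 3906 − 6387 ≡ 54230 (mod 56711).
Need 11934⁻¹ mod 56711. Extended Euclid on (56711, 11934):
56711 = 4*11934 + 8975
11934 = 1*8975 + 2959
8975 = 3*2959 + 98
2959 = 30*98 + 19
98 = 5*19 + 3
19 = 6*3 + 1
3 = 3*1 + 0
Back-substitute:
1 = 19 − 6·3
1 = −6·98 + 31·19
1 = 31·2959 − 936·98
1 = −936·8975 + 2839·2959
1 = 2839·11934 − 3775·8975
1 = −3775·56711 + 17939·11934
11934⁻¹ ≡ 17939 (mod 56711), so k ≡ 17939·54230 ≡ 11476 (mod 56711).
x = 6387 + 11934·11476 = 136960971.

136960971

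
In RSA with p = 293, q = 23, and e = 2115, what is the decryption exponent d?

φ(n) = (p−1)(q−1) = 292·22 = 6424.
Need d with 2115·d ≡ 1 (mod 6424). Apply the extended Euclidean algorithm:
6424 = 3*2115 + 79
2115 = 26*79 + 61
79 = 1*61 + 18
61 = 3*18 + 7
18 = 2*7 + 4
7 = 1*4 + 3
4 = 1*3 + 1
3 = 3*1 + 0
Back-substitute:
1 = 4 − 3
1 = −7 + 2·4
1 = 2·18 − 5·7
1 = −5·61 + 17·18
1 = 17·79 − 22·61
1 = −22·2115 + 589·79
1 = 589·6424 − 1789·2115
So 2115·(-1789) ≡ 1 (mod 6424), hence d ≡ -1789 ≡ 4635 (mod 6424).

4635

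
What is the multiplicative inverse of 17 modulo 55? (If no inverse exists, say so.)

gcd(55, 17) by repeated division:
55 = 3*17 + 4
17 = 4*4 + 1
4 = 4*1 + 0
Since gcd(17, 55) = 1, back-substitute to write 1 as a combination:
1 = 17 − 4·4
1 = −4·55 + 13·17
So 17·13 ≡ 1 (mod 55).

13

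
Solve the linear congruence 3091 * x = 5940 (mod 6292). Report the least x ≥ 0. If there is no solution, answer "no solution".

First find gcd(3091, 6292):
6292 = 2*3091 + 110
3091 = 28*110 + 11
110 = 10*11 + 0
gcd = 11 and 11 | 5940, so solutions exist. Divide through by 11: 281x ≡ 540 (mod 572).
Now find 281⁻¹ mod 572:
572 = 2*281 + 10
281 = 28*10 + 1
10 = 10*1 + 0
Back-substitute:
1 = 281 − 28·10
1 = −28·572 + 57·281
So 281⁻¹ ≡ 57 (mod 572).
Then x ≡ 57·540 ≡ 464 (mod 572); the smallest non-negative solution is x = 464.

464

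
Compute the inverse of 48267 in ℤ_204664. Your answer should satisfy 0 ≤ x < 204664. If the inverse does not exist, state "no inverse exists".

157275

Extended Euclidean algorithm:
204664 = 4·48267 + 11596
48267 = 4·11596 + 1883
11596 = 6·1883 + 298
1883 = 6·298 + 95
298 = 3·95 + 13
95 = 7·13 + 4
13 = 3·4 + 1
4 = 4·1 + 0
Since gcd(48267, 204664) = 1, back-substitute to write 1 as a combination:
1 = 13 − 3·4
1 = −3·95 + 22·13
1 = 22·298 − 69·95
1 = −69·1883 + 436·298
1 = 436·11596 − 2685·1883
1 = −2685·48267 + 11176·11596
1 = 11176·204664 − 47389·48267
So 48267·(-47389) ≡ 1 (mod 204664), and -47389 ≡ 157275 (mod 204664).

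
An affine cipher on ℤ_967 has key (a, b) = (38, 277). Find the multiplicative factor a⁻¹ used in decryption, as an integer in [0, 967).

738

Run Euclid on (967, 38):
967 = 25*38 + 17
38 = 2*17 + 4
17 = 4*4 + 1
4 = 4*1 + 0
gcd = 1, so the inverse exists. Back-substitute:
1 = 17 − 4·4
1 = −4·38 + 9·17
1 = 9·967 − 229·38
So 38·(-229) ≡ 1 (mod 967), and -229 ≡ 738 (mod 967).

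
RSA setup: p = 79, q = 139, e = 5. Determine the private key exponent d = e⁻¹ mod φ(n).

2153

φ(n) = (p−1)(q−1) = 78·138 = 10764.
Need d with 5·d ≡ 1 (mod 10764). Apply the extended Euclidean algorithm:
10764 = 2152×5 + 4
5 = 1×4 + 1
4 = 4×1 + 0
Back-substitute:
1 = 5 − 4
1 = −10764 + 2153·5
So 5·2153 ≡ 1 (mod 10764), hence d = 2153.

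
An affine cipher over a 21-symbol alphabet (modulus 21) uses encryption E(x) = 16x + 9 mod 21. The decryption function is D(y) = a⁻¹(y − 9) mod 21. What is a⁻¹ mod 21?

4

Extended Euclidean algorithm:
21 = 1×16 + 5
16 = 3×5 + 1
5 = 5×1 + 0
gcd = 1, so the inverse exists. Back-substitute:
1 = 16 − 3·5
1 = −3·21 + 4·16
So 16·4 ≡ 1 (mod 21).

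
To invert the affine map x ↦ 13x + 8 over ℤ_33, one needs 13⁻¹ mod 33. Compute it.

28

Extended Euclidean algorithm:
33 = 2×13 + 7
13 = 1×7 + 6
7 = 1×6 + 1
6 = 6×1 + 0
gcd = 1, so the inverse exists. Back-substitute:
1 = 7 − 6
1 = −13 + 2·7
1 = 2·33 − 5·13
So 13·(-5) ≡ 1 (mod 33), and -5 ≡ 28 (mod 33).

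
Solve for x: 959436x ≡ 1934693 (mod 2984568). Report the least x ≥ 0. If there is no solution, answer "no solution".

no solution

gcd(959436, 2984568):
2984568 = 3·959436 + 106260
959436 = 9·106260 + 3096
106260 = 34·3096 + 996
3096 = 3·996 + 108
996 = 9·108 + 24
108 = 4·24 + 12
24 = 2·12 + 0
gcd = 12, but 12 ∤ 1934693, so the congruence has no solution.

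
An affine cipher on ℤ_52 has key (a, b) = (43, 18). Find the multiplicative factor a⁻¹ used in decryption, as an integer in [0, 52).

Apply the Euclidean algorithm to 52 and 43:
52 = 1·43 + 9
43 = 4·9 + 7
9 = 1·7 + 2
7 = 3·2 + 1
2 = 2·1 + 0
The gcd is 1. Working backward:
1 = 7 − 3·2
1 = −3·9 + 4·7
1 = 4·43 − 19·9
1 = −19·52 + 23·43
So 43·23 ≡ 1 (mod 52).

23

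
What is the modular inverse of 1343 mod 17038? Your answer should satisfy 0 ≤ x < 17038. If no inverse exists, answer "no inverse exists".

Apply the Euclidean algorithm to 17038 and 1343:
17038 = 12·1343 + 922
1343 = 1·922 + 421
922 = 2·421 + 80
421 = 5·80 + 21
80 = 3·21 + 17
21 = 1·17 + 4
17 = 4·4 + 1
4 = 4·1 + 0
The gcd is 1. Working backward:
1 = 17 − 4·4
1 = −4·21 + 5·17
1 = 5·80 − 19·21
1 = −19·421 + 100·80
1 = 100·922 − 219·421
1 = −219·1343 + 319·922
1 = 319·17038 − 4047·1343
Hence 1343⁻¹ ≡ -4047 ≡ 12991 (mod 17038).

12991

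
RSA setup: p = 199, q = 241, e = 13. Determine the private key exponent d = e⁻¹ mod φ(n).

18277

φ(n) = (p−1)(q−1) = 198·240 = 47520.
Need d with 13·d ≡ 1 (mod 47520). Apply the extended Euclidean algorithm:
47520 = 3655×13 + 5
13 = 2×5 + 3
5 = 1×3 + 2
3 = 1×2 + 1
2 = 2×1 + 0
Back-substitute:
1 = 3 − 2
1 = −5 + 2·3
1 = 2·13 − 5·5
1 = −5·47520 + 18277·13
So 13·18277 ≡ 1 (mod 47520), hence d = 18277.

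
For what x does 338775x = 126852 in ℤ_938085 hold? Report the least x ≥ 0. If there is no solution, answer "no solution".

gcd(338775, 938085):
938085 = 2*338775 + 260535
338775 = 1*260535 + 78240
260535 = 3*78240 + 25815
78240 = 3*25815 + 795
25815 = 32*795 + 375
795 = 2*375 + 45
375 = 8*45 + 15
45 = 3*15 + 0
gcd = 15, but 15 ∤ 126852, so the congruence has no solution.

no solution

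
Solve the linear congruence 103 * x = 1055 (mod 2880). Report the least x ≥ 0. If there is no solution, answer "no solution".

First find gcd(103, 2880):
2880 = 27*103 + 99
103 = 1*99 + 4
99 = 24*4 + 3
4 = 1*3 + 1
3 = 3*1 + 0
gcd = 1, so a unique solution mod 2880 exists.
Back-substitute for the Bézout coefficients:
1 = 4 − 3
1 = −99 + 25·4
1 = 25·103 − 26·99
1 = −26·2880 + 727·103
So 103·(727) ≡ 1 (mod 2880), giving 103⁻¹ ≡ 727.
x ≡ 103⁻¹·1055 ≡ 727·1055 ≡ 905 (mod 2880).

905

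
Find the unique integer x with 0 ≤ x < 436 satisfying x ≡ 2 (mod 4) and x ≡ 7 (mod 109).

Write x = 2 + 4·k. Then 4·k ≡ 7 − 2 ≡ 5 (mod 109).
Need 4⁻¹ mod 109. Extended Euclid on (109, 4):
109 = 27*4 + 1
4 = 4*1 + 0
Back-substitute:
1 = 109 − 27·4
4⁻¹ ≡ 82 (mod 109), so k ≡ 82·5 ≡ 83 (mod 109).
x = 2 + 4·83 = 334.

334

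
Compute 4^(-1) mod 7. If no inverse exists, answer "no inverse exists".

2

Run Euclid on (7, 4):
7 = 1×4 + 3
4 = 1×3 + 1
3 = 3×1 + 0
gcd = 1, so the inverse exists. Back-substitute:
1 = 4 − 3
1 = −7 + 2·4
So 4·2 ≡ 1 (mod 7).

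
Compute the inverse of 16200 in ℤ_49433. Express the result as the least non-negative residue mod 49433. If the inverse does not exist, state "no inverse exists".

3976

Run Euclid on (49433, 16200):
49433 = 3·16200 + 833
16200 = 19·833 + 373
833 = 2·373 + 87
373 = 4·87 + 25
87 = 3·25 + 12
25 = 2·12 + 1
12 = 12·1 + 0
gcd = 1, so the inverse exists. Back-substitute:
1 = 25 − 2·12
1 = −2·87 + 7·25
1 = 7·373 − 30·87
1 = −30·833 + 67·373
1 = 67·16200 − 1303·833
1 = −1303·49433 + 3976·16200
So 16200·3976 ≡ 1 (mod 49433).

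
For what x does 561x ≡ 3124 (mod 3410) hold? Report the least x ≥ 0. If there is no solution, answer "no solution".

First find gcd(561, 3410):
3410 = 6·561 + 44
561 = 12·44 + 33
44 = 1·33 + 11
33 = 3·11 + 0
gcd = 11 and 11 | 3124, so solutions exist. Divide through by 11: 51x ≡ 284 (mod 310).
Now find 51⁻¹ mod 310:
310 = 6×51 + 4
51 = 12×4 + 3
4 = 1×3 + 1
3 = 3×1 + 0
Back-substitute:
1 = 4 − 3
1 = −51 + 13·4
1 = 13·310 − 79·51
So 51·(-79) ≡ 1 (mod 310), i.e. 51⁻¹ ≡ 231.
Then x ≡ 231·284 ≡ 194 (mod 310); the smallest non-negative solution is x = 194.

194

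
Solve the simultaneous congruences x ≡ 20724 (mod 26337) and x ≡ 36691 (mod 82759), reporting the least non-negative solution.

2055439215

Write x = 20724 + 26337·k. Then 26337·k ≡ 36691 − 20724 ≡ 15967 (mod 82759).
Need 26337⁻¹ mod 82759. Extended Euclid on (82759, 26337):
82759 = 3×26337 + 3748
26337 = 7×3748 + 101
3748 = 37×101 + 11
101 = 9×11 + 2
11 = 5×2 + 1
2 = 2×1 + 0
Back-substitute:
1 = 11 − 5·2
1 = −5·101 + 46·11
1 = 46·3748 − 1707·101
1 = −1707·26337 + 11995·3748
1 = 11995·82759 − 37692·26337
26337⁻¹ ≡ 45067 (mod 82759), so k ≡ 45067·15967 ≡ 78043 (mod 82759).
x = 20724 + 26337·78043 = 2055439215.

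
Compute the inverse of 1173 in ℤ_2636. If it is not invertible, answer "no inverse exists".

609

gcd(2636, 1173) by repeated division:
2636 = 2×1173 + 290
1173 = 4×290 + 13
290 = 22×13 + 4
13 = 3×4 + 1
4 = 4×1 + 0
The gcd is 1. Working backward:
1 = 13 − 3·4
1 = −3·290 + 67·13
1 = 67·1173 − 271·290
1 = −271·2636 + 609·1173
So 1173·609 ≡ 1 (mod 2636).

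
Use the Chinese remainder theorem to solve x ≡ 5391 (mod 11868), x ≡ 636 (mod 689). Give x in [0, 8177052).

Write x = 5391 + 11868·k. Then 11868·k ≡ 636 − 5391 ≡ 68 (mod 689).
Need 11868⁻¹ mod 689. Extended Euclid on (689, 155):
689 = 4*155 + 69
155 = 2*69 + 17
69 = 4*17 + 1
17 = 17*1 + 0
Back-substitute:
1 = 69 − 4·17
1 = −4·155 + 9·69
1 = 9·689 − 40·155
11868⁻¹ ≡ 649 (mod 689), so k ≡ 649·68 ≡ 36 (mod 689).
x = 5391 + 11868·36 = 432639.

432639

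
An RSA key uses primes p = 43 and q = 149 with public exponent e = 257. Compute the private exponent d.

φ(n) = (p−1)(q−1) = 42·148 = 6216.
Need d with 257·d ≡ 1 (mod 6216). Apply the extended Euclidean algorithm:
6216 = 24·257 + 48
257 = 5·48 + 17
48 = 2·17 + 14
17 = 1·14 + 3
14 = 4·3 + 2
3 = 1·2 + 1
2 = 2·1 + 0
Back-substitute:
1 = 3 − 2
1 = −14 + 5·3
1 = 5·17 − 6·14
1 = −6·48 + 17·17
1 = 17·257 − 91·48
1 = −91·6216 + 2201·257
So 257·2201 ≡ 1 (mod 6216), hence d = 2201.

2201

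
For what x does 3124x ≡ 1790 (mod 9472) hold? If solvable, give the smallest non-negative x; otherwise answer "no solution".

no solution

gcd(3124, 9472):
9472 = 3*3124 + 100
3124 = 31*100 + 24
100 = 4*24 + 4
24 = 6*4 + 0
gcd = 4, but 4 ∤ 1790, so the congruence has no solution.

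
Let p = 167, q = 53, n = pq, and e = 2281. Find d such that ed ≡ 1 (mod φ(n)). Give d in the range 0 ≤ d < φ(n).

193

φ(n) = (p−1)(q−1) = 166·52 = 8632.
Need d with 2281·d ≡ 1 (mod 8632). Apply the extended Euclidean algorithm:
8632 = 3·2281 + 1789
2281 = 1·1789 + 492
1789 = 3·492 + 313
492 = 1·313 + 179
313 = 1·179 + 134
179 = 1·134 + 45
134 = 2·45 + 44
45 = 1·44 + 1
44 = 44·1 + 0
Back-substitute:
1 = 45 − 44
1 = −134 + 3·45
1 = 3·179 − 4·134
1 = −4·313 + 7·179
1 = 7·492 − 11·313
1 = −11·1789 + 40·492
1 = 40·2281 − 51·1789
1 = −51·8632 + 193·2281
So 2281·193 ≡ 1 (mod 8632), hence d = 193.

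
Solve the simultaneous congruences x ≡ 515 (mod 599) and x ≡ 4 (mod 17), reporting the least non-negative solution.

2911

Write x = 515 + 599·k. Then 599·k ≡ 4 − 515 ≡ 16 (mod 17).
Need 599⁻¹ mod 17. Extended Euclid on (17, 4):
17 = 4*4 + 1
4 = 4*1 + 0
Back-substitute:
1 = 17 − 4·4
599⁻¹ ≡ 13 (mod 17), so k ≡ 13·16 ≡ 4 (mod 17).
x = 515 + 599·4 = 2911.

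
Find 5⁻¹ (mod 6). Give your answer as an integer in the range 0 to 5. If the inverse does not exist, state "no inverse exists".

5

Apply the Euclidean algorithm to 6 and 5:
6 = 1·5 + 1
5 = 5·1 + 0
The gcd is 1. Working backward:
1 = 6 − 5
Hence 5⁻¹ ≡ -1 ≡ 5 (mod 6).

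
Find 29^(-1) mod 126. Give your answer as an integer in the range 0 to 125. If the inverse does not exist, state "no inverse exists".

gcd(126, 29) by repeated division:
126 = 4×29 + 10
29 = 2×10 + 9
10 = 1×9 + 1
9 = 9×1 + 0
gcd = 1, so the inverse exists. Back-substitute:
1 = 10 − 9
1 = −29 + 3·10
1 = 3·126 − 13·29
So 29·(-13) ≡ 1 (mod 126), and -13 ≡ 113 (mod 126).

113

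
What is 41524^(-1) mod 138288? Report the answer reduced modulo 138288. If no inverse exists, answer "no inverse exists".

Euclidean algorithm on 138288, 41524:
138288 = 3·41524 + 13716
41524 = 3·13716 + 376
13716 = 36·376 + 180
376 = 2·180 + 16
180 = 11·16 + 4
16 = 4·4 + 0
The gcd is 4, not 1, hence no inverse exists.

no inverse exists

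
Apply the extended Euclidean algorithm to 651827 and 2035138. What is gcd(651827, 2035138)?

1

Repeated division:
2035138 = 3×651827 + 79657
651827 = 8×79657 + 14571
79657 = 5×14571 + 6802
14571 = 2×6802 + 967
6802 = 7×967 + 33
967 = 29×33 + 10
33 = 3×10 + 3
10 = 3×3 + 1
3 = 3×1 + 0
gcd(651827, 2035138) = 1.
Express as a combination:
1 = 10 − 3·3
1 = −3·33 + 10·10
1 = 10·967 − 293·33
1 = −293·6802 + 2061·967
1 = 2061·14571 − 4415·6802
1 = −4415·79657 + 24136·14571
1 = 24136·651827 − 197503·79657
1 = −197503·2035138 + 616645·651827
So 1 = (-197503)·2035138 + (616645)·651827.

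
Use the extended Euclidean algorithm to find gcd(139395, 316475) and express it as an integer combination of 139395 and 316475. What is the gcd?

Apply Euclid's algorithm to 316475 and 139395:
316475 = 2×139395 + 37685
139395 = 3×37685 + 26340
37685 = 1×26340 + 11345
26340 = 2×11345 + 3650
11345 = 3×3650 + 395
3650 = 9×395 + 95
395 = 4×95 + 15
95 = 6×15 + 5
15 = 3×5 + 0
gcd(139395, 316475) = 5.
Back-substituting:
5 = 95 − 6·15
5 = −6·395 + 25·95
5 = 25·3650 − 231·395
5 = −231·11345 + 718·3650
5 = 718·26340 − 1667·11345
5 = −1667·37685 + 2385·26340
5 = 2385·139395 − 8822·37685
5 = −8822·316475 + 20029·139395
So 5 = (-8822)·316475 + (20029)·139395.

5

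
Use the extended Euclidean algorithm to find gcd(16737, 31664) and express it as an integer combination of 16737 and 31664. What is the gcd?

Euclidean algorithm:
31664 = 1×16737 + 14927
16737 = 1×14927 + 1810
14927 = 8×1810 + 447
1810 = 4×447 + 22
447 = 20×22 + 7
22 = 3×7 + 1
7 = 7×1 + 0
gcd(16737, 31664) = 1.
Working backward:
1 = 22 − 3·7
1 = −3·447 + 61·22
1 = 61·1810 − 247·447
1 = −247·14927 + 2037·1810
1 = 2037·16737 − 2284·14927
1 = −2284·31664 + 4321·16737
So 1 = (-2284)·31664 + (4321)·16737.

1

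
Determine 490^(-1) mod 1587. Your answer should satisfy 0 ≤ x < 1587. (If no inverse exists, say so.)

gcd(1587, 490) by repeated division:
1587 = 3*490 + 117
490 = 4*117 + 22
117 = 5*22 + 7
22 = 3*7 + 1
7 = 7*1 + 0
gcd = 1, so the inverse exists. Back-substitute:
1 = 22 − 3·7
1 = −3·117 + 16·22
1 = 16·490 − 67·117
1 = −67·1587 + 217·490
So 490·217 ≡ 1 (mod 1587).

217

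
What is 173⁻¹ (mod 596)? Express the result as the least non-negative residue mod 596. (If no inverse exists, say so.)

565

Extended Euclidean algorithm:
596 = 3*173 + 77
173 = 2*77 + 19
77 = 4*19 + 1
19 = 19*1 + 0
Since gcd(173, 596) = 1, back-substitute to write 1 as a combination:
1 = 77 − 4·19
1 = −4·173 + 9·77
1 = 9·596 − 31·173
So 173·(-31) ≡ 1 (mod 596), and -31 ≡ 565 (mod 596).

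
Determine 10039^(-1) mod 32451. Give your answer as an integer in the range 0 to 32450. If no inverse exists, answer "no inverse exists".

31297

Run Euclid on (32451, 10039):
32451 = 3×10039 + 2334
10039 = 4×2334 + 703
2334 = 3×703 + 225
703 = 3×225 + 28
225 = 8×28 + 1
28 = 28×1 + 0
Since gcd(10039, 32451) = 1, back-substitute to write 1 as a combination:
1 = 225 − 8·28
1 = −8·703 + 25·225
1 = 25·2334 − 83·703
1 = −83·10039 + 357·2334
1 = 357·32451 − 1154·10039
Thus 10039·(-1154) ≡ 1 (mod 32451); reducing, -1154 mod 32451 = 31297.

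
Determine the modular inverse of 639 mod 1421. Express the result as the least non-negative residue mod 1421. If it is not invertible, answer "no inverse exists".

1103

Run Euclid on (1421, 639):
1421 = 2×639 + 143
639 = 4×143 + 67
143 = 2×67 + 9
67 = 7×9 + 4
9 = 2×4 + 1
4 = 4×1 + 0
Since gcd(639, 1421) = 1, back-substitute to write 1 as a combination:
1 = 9 − 2·4
1 = −2·67 + 15·9
1 = 15·143 − 32·67
1 = −32·639 + 143·143
1 = 143·1421 − 318·639
Thus 639·(-318) ≡ 1 (mod 1421); reducing, -318 mod 1421 = 1103.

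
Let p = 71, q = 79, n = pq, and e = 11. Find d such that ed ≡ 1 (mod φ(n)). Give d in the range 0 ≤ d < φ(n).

3971

φ(n) = (p−1)(q−1) = 70·78 = 5460.
Need d with 11·d ≡ 1 (mod 5460). Apply the extended Euclidean algorithm:
5460 = 496×11 + 4
11 = 2×4 + 3
4 = 1×3 + 1
3 = 3×1 + 0
Back-substitute:
1 = 4 − 3
1 = −11 + 3·4
1 = 3·5460 − 1489·11
So 11·(-1489) ≡ 1 (mod 5460), hence d ≡ -1489 ≡ 3971 (mod 5460).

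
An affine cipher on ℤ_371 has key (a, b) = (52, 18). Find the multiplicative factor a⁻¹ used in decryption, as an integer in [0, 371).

Apply the Euclidean algorithm to 371 and 52:
371 = 7×52 + 7
52 = 7×7 + 3
7 = 2×3 + 1
3 = 3×1 + 0
gcd = 1, so the inverse exists. Back-substitute:
1 = 7 − 2·3
1 = −2·52 + 15·7
1 = 15·371 − 107·52
So 52·(-107) ≡ 1 (mod 371), and -107 ≡ 264 (mod 371).

264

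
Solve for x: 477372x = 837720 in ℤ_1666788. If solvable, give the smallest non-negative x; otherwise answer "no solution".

95406

First find gcd(477372, 1666788):
1666788 = 3*477372 + 234672
477372 = 2*234672 + 8028
234672 = 29*8028 + 1860
8028 = 4*1860 + 588
1860 = 3*588 + 96
588 = 6*96 + 12
96 = 8*12 + 0
gcd = 12 and 12 | 837720, so solutions exist. Divide through by 12: 39781x ≡ 69810 (mod 138899).
Now find 39781⁻¹ mod 138899:
138899 = 3*39781 + 19556
39781 = 2*19556 + 669
19556 = 29*669 + 155
669 = 4*155 + 49
155 = 3*49 + 8
49 = 6*8 + 1
8 = 8*1 + 0
Back-substitute:
1 = 49 − 6·8
1 = −6·155 + 19·49
1 = 19·669 − 82·155
1 = −82·19556 + 2397·669
1 = 2397·39781 − 4876·19556
1 = −4876·138899 + 17025·39781
So 39781⁻¹ ≡ 17025 (mod 138899).
Then x ≡ 17025·69810 ≡ 95406 (mod 138899); the smallest non-negative solution is x = 95406.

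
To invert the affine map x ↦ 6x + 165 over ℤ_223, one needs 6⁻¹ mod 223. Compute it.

186

Run Euclid on (223, 6):
223 = 37·6 + 1
6 = 6·1 + 0
The gcd is 1. Working backward:
1 = 223 − 37·6
Hence 6⁻¹ ≡ -37 ≡ 186 (mod 223).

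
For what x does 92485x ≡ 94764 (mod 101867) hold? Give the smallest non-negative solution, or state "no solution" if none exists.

18448

First find gcd(92485, 101867):
101867 = 1·92485 + 9382
92485 = 9·9382 + 8047
9382 = 1·8047 + 1335
8047 = 6·1335 + 37
1335 = 36·37 + 3
37 = 12·3 + 1
3 = 3·1 + 0
gcd = 1, so a unique solution mod 101867 exists.
Back-substitute for the Bézout coefficients:
1 = 37 − 12·3
1 = −12·1335 + 433·37
1 = 433·8047 − 2610·1335
1 = −2610·9382 + 3043·8047
1 = 3043·92485 − 29997·9382
1 = −29997·101867 + 33040·92485
So 92485·(33040) ≡ 1 (mod 101867), giving 92485⁻¹ ≡ 33040.
x ≡ 92485⁻¹·94764 ≡ 33040·94764 ≡ 18448 (mod 101867).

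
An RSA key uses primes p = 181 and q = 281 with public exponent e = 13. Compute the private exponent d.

φ(n) = (p−1)(q−1) = 180·280 = 50400.
Need d with 13·d ≡ 1 (mod 50400). Apply the extended Euclidean algorithm:
50400 = 3876×13 + 12
13 = 1×12 + 1
12 = 12×1 + 0
Back-substitute:
1 = 13 − 12
1 = −50400 + 3877·13
So 13·3877 ≡ 1 (mod 50400), hence d = 3877.

3877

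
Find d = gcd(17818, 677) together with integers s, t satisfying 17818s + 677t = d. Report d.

Repeated division:
17818 = 26·677 + 216
677 = 3·216 + 29
216 = 7·29 + 13
29 = 2·13 + 3
13 = 4·3 + 1
3 = 3·1 + 0
gcd(17818, 677) = 1.
Working backward:
1 = 13 − 4·3
1 = −4·29 + 9·13
1 = 9·216 − 67·29
1 = −67·677 + 210·216
1 = 210·17818 − 5527·677
So 1 = (210)·17818 + (-5527)·677.

1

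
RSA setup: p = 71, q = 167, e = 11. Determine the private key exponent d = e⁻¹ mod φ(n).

φ(n) = (p−1)(q−1) = 70·166 = 11620.
Need d with 11·d ≡ 1 (mod 11620). Apply the extended Euclidean algorithm:
11620 = 1056·11 + 4
11 = 2·4 + 3
4 = 1·3 + 1
3 = 3·1 + 0
Back-substitute:
1 = 4 − 3
1 = −11 + 3·4
1 = 3·11620 − 3169·11
So 11·(-3169) ≡ 1 (mod 11620), hence d ≡ -3169 ≡ 8451 (mod 11620).

8451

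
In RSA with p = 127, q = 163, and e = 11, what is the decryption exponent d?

φ(n) = (p−1)(q−1) = 126·162 = 20412.
Need d with 11·d ≡ 1 (mod 20412). Apply the extended Euclidean algorithm:
20412 = 1855×11 + 7
11 = 1×7 + 4
7 = 1×4 + 3
4 = 1×3 + 1
3 = 3×1 + 0
Back-substitute:
1 = 4 − 3
1 = −7 + 2·4
1 = 2·11 − 3·7
1 = −3·20412 + 5567·11
So 11·5567 ≡ 1 (mod 20412), hence d = 5567.

5567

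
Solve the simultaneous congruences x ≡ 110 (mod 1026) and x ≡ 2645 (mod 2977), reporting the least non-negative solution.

440264

Write x = 110 + 1026·k. Then 1026·k ≡ 2645 − 110 ≡ 2535 (mod 2977).
Need 1026⁻¹ mod 2977. Extended Euclid on (2977, 1026):
2977 = 2*1026 + 925
1026 = 1*925 + 101
925 = 9*101 + 16
101 = 6*16 + 5
16 = 3*5 + 1
5 = 5*1 + 0
Back-substitute:
1 = 16 − 3·5
1 = −3·101 + 19·16
1 = 19·925 − 174·101
1 = −174·1026 + 193·925
1 = 193·2977 − 560·1026
1026⁻¹ ≡ 2417 (mod 2977), so k ≡ 2417·2535 ≡ 429 (mod 2977).
x = 110 + 1026·429 = 440264.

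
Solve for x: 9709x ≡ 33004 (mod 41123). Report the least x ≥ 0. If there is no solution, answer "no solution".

First find gcd(9709, 41123):
41123 = 4×9709 + 2287
9709 = 4×2287 + 561
2287 = 4×561 + 43
561 = 13×43 + 2
43 = 21×2 + 1
2 = 2×1 + 0
gcd = 1, so a unique solution mod 41123 exists.
Back-substitute for the Bézout coefficients:
1 = 43 − 21·2
1 = −21·561 + 274·43
1 = 274·2287 − 1117·561
1 = −1117·9709 + 4742·2287
1 = 4742·41123 − 20085·9709
So 9709·(-20085) ≡ 1 (mod 41123), giving 9709⁻¹ ≡ 21038.
x ≡ 9709⁻¹·33004 ≡ 21038·33004 ≡ 17420 (mod 41123).

17420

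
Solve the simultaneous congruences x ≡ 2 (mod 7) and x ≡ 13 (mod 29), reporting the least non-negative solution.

100

Write x = 2 + 7·k. Then 7·k ≡ 13 − 2 ≡ 11 (mod 29).
Need 7⁻¹ mod 29. Extended Euclid on (29, 7):
29 = 4·7 + 1
7 = 7·1 + 0
Back-substitute:
1 = 29 − 4·7
7⁻¹ ≡ 25 (mod 29), so k ≡ 25·11 ≡ 14 (mod 29).
x = 2 + 7·14 = 100.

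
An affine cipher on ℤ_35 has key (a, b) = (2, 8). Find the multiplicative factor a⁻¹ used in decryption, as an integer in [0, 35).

gcd(35, 2) by repeated division:
35 = 17*2 + 1
2 = 2*1 + 0
gcd = 1, so the inverse exists. Back-substitute:
1 = 35 − 17·2
So 2·(-17) ≡ 1 (mod 35), and -17 ≡ 18 (mod 35).

18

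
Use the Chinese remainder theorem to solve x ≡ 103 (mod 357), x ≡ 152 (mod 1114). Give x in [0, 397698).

156112

Write x = 103 + 357·k. Then 357·k ≡ 152 − 103 ≡ 49 (mod 1114).
Need 357⁻¹ mod 1114. Extended Euclid on (1114, 357):
1114 = 3*357 + 43
357 = 8*43 + 13
43 = 3*13 + 4
13 = 3*4 + 1
4 = 4*1 + 0
Back-substitute:
1 = 13 − 3·4
1 = −3·43 + 10·13
1 = 10·357 − 83·43
1 = −83·1114 + 259·357
357⁻¹ ≡ 259 (mod 1114), so k ≡ 259·49 ≡ 437 (mod 1114).
x = 103 + 357·437 = 156112.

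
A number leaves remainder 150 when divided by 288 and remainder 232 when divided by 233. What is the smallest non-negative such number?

44502

Write x = 150 + 288·k. Then 288·k ≡ 232 − 150 ≡ 82 (mod 233).
Need 288⁻¹ mod 233. Extended Euclid on (233, 55):
233 = 4*55 + 13
55 = 4*13 + 3
13 = 4*3 + 1
3 = 3*1 + 0
Back-substitute:
1 = 13 − 4·3
1 = −4·55 + 17·13
1 = 17·233 − 72·55
288⁻¹ ≡ 161 (mod 233), so k ≡ 161·82 ≡ 154 (mod 233).
x = 150 + 288·154 = 44502.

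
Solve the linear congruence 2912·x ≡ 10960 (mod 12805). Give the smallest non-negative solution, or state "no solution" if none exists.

no solution

gcd(2912, 12805):
12805 = 4·2912 + 1157
2912 = 2·1157 + 598
1157 = 1·598 + 559
598 = 1·559 + 39
559 = 14·39 + 13
39 = 3·13 + 0
gcd = 13, but 13 ∤ 10960, so the congruence has no solution.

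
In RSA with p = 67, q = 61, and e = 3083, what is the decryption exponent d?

587

φ(n) = (p−1)(q−1) = 66·60 = 3960.
Need d with 3083·d ≡ 1 (mod 3960). Apply the extended Euclidean algorithm:
3960 = 1*3083 + 877
3083 = 3*877 + 452
877 = 1*452 + 425
452 = 1*425 + 27
425 = 15*27 + 20
27 = 1*20 + 7
20 = 2*7 + 6
7 = 1*6 + 1
6 = 6*1 + 0
Back-substitute:
1 = 7 − 6
1 = −20 + 3·7
1 = 3·27 − 4·20
1 = −4·425 + 63·27
1 = 63·452 − 67·425
1 = −67·877 + 130·452
1 = 130·3083 − 457·877
1 = −457·3960 + 587·3083
So 3083·587 ≡ 1 (mod 3960), hence d = 587.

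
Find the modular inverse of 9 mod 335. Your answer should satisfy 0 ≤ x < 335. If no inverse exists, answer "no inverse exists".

Run Euclid on (335, 9):
335 = 37·9 + 2
9 = 4·2 + 1
2 = 2·1 + 0
Since gcd(9, 335) = 1, back-substitute to write 1 as a combination:
1 = 9 − 4·2
1 = −4·335 + 149·9
So 9·149 ≡ 1 (mod 335).

149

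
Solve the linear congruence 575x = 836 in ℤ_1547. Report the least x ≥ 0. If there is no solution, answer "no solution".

First find gcd(575, 1547):
1547 = 2·575 + 397
575 = 1·397 + 178
397 = 2·178 + 41
178 = 4·41 + 14
41 = 2·14 + 13
14 = 1·13 + 1
13 = 13·1 + 0
gcd = 1, so a unique solution mod 1547 exists.
Back-substitute for the Bézout coefficients:
1 = 14 − 13
1 = −41 + 3·14
1 = 3·178 − 13·41
1 = −13·397 + 29·178
1 = 29·575 − 42·397
1 = −42·1547 + 113·575
So 575·(113) ≡ 1 (mod 1547), giving 575⁻¹ ≡ 113.
x ≡ 575⁻¹·836 ≡ 113·836 ≡ 101 (mod 1547).

101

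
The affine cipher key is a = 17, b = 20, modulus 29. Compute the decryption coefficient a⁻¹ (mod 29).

12

Run Euclid on (29, 17):
29 = 1·17 + 12
17 = 1·12 + 5
12 = 2·5 + 2
5 = 2·2 + 1
2 = 2·1 + 0
The gcd is 1. Working backward:
1 = 5 − 2·2
1 = −2·12 + 5·5
1 = 5·17 − 7·12
1 = −7·29 + 12·17
So 17·12 ≡ 1 (mod 29).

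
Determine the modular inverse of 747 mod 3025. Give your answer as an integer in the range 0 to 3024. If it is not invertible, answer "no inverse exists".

Apply the Euclidean algorithm to 3025 and 747:
3025 = 4*747 + 37
747 = 20*37 + 7
37 = 5*7 + 2
7 = 3*2 + 1
2 = 2*1 + 0
Since gcd(747, 3025) = 1, back-substitute to write 1 as a combination:
1 = 7 − 3·2
1 = −3·37 + 16·7
1 = 16·747 − 323·37
1 = −323·3025 + 1308·747
So 747·1308 ≡ 1 (mod 3025).

1308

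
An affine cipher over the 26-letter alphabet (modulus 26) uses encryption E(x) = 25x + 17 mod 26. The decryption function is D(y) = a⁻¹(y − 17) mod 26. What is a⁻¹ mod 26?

25

Apply the Euclidean algorithm to 26 and 25:
26 = 1*25 + 1
25 = 25*1 + 0
gcd = 1, so the inverse exists. Back-substitute:
1 = 26 − 25
Thus 25·(-1) ≡ 1 (mod 26); reducing, -1 mod 26 = 25.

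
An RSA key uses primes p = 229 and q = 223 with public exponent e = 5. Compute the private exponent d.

φ(n) = (p−1)(q−1) = 228·222 = 50616.
Need d with 5·d ≡ 1 (mod 50616). Apply the extended Euclidean algorithm:
50616 = 10123×5 + 1
5 = 5×1 + 0
Back-substitute:
1 = 50616 − 10123·5
So 5·(-10123) ≡ 1 (mod 50616), hence d ≡ -10123 ≡ 40493 (mod 50616).

40493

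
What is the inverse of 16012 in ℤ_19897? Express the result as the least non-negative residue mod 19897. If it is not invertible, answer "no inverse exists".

19349

Run Euclid on (19897, 16012):
19897 = 1×16012 + 3885
16012 = 4×3885 + 472
3885 = 8×472 + 109
472 = 4×109 + 36
109 = 3×36 + 1
36 = 36×1 + 0
Since gcd(16012, 19897) = 1, back-substitute to write 1 as a combination:
1 = 109 − 3·36
1 = −3·472 + 13·109
1 = 13·3885 − 107·472
1 = −107·16012 + 441·3885
1 = 441·19897 − 548·16012
So 16012·(-548) ≡ 1 (mod 19897), and -548 ≡ 19349 (mod 19897).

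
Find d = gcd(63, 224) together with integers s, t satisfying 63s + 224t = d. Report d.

7

Apply Euclid's algorithm to 224 and 63:
224 = 3*63 + 35
63 = 1*35 + 28
35 = 1*28 + 7
28 = 4*7 + 0
gcd(63, 224) = 7.
Back-substituting:
7 = 35 − 28
7 = −63 + 2·35
7 = 2·224 − 7·63
So 7 = (2)·224 + (-7)·63.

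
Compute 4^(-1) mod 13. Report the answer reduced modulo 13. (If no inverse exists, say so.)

10

Apply the Euclidean algorithm to 13 and 4:
13 = 3·4 + 1
4 = 4·1 + 0
gcd = 1, so the inverse exists. Back-substitute:
1 = 13 − 3·4
So 4·(-3) ≡ 1 (mod 13), and -3 ≡ 10 (mod 13).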